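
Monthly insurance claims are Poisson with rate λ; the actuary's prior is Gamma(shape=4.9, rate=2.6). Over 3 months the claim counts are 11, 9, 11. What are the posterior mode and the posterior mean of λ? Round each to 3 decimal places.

Σ counts = 31. Posterior: Gamma(shape = 4.9+31 = 35.9, rate = 2.6+3 = 5.6).
Mode = (α−1)/β = 34.9/5.6 = 6.232.
Mean = α/β = 35.9/5.6 = 6.411.
The mean is pulled above the mode by the posterior's right skew.

MAP = 6.232; posterior mean = 6.411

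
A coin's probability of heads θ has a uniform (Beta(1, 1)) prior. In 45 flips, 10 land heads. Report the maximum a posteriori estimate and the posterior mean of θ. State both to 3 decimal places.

Posterior: Beta(1+10, 1+35) = Beta(11, 36).
Mode = (11−1)/(11+36−2) = 10/45 = 0.222.
Mean = 11/(11+36) = 11/47 = 0.234.

MAP: 0.222. Posterior mean: 0.234.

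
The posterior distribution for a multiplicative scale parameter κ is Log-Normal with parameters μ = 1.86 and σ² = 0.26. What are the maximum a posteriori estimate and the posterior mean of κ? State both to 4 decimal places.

κ_MAP = 4.9530, E[κ|data] = 7.3155

Mode = exp(μ − σ²) = exp(1.60) = 4.9530.
Mean = exp(μ + σ²/2) = exp(1.990) = 7.3155.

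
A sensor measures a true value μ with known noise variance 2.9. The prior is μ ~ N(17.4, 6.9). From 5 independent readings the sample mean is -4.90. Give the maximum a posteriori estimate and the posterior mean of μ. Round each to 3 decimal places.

Posterior for μ is Normal. Precision-weighted mean: (1/6.9·17.4 + 5/2.9·-4.90) / (1/6.9 + 5/2.9) = -3.171.
A Normal posterior is symmetric, so mode = mean.

MAP: -3.171. Posterior mean: -3.171.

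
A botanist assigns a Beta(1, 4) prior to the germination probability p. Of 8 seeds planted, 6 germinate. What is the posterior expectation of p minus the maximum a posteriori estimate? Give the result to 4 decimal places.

Posterior: Beta(1+6, 4+2) = Beta(7, 6).
Mode = (7−1)/(7+6−2) = 6/11 = 0.5455.
Mean = 7/(7+6) = 7/13 = 0.5385.
Difference = 0.5385 − 0.5455 = -0.0070.

-0.0070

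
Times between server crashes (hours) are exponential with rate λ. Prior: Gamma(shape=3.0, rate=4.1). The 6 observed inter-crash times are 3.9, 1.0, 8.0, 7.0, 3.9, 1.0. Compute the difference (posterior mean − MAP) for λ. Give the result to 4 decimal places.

0.0346

Σ times = 24.8. Posterior: Gamma(shape = 3.0+6 = 9.0, rate = 4.1+24.8 = 28.9).
Mode = (α−1)/β = 8.0/28.9 = 0.2768.
Mean = α/β = 9.0/28.9 = 0.3114.
Difference = 0.3114 − 0.2768 = 0.0346.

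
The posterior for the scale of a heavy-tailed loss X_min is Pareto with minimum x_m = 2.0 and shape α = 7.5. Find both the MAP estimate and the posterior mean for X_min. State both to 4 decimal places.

MAP: 2.0000. Posterior mean: 2.3077.

The Pareto density is strictly decreasing on [x_m, ∞), so the mode is x_m = 2.0000.
Mean = α·x_m/(α−1) = 7.5·2.0/6.5 = 2.3077.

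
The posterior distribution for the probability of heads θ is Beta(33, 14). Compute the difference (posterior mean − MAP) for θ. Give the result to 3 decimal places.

Mode = (33−1)/(33+14−2) = 32/45 = 0.711.
Mean = 33/(33+14) = 33/47 = 0.702.
Difference = 0.702 − 0.711 = -0.009.
The mean is pulled below the mode by the posterior's left skew.

-0.009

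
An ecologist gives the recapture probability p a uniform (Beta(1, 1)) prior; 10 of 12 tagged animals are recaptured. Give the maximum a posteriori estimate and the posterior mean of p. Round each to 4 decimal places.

Posterior: Beta(1+10, 1+2) = Beta(11, 3).
Mode = (11−1)/(11+3−2) = 10/12 = 0.8333.
With a flat prior the MAP equals the MLE, 10/12.
Mean = 11/(11+3) = 11/14 = 0.7857.
The mean is pulled below the mode by the posterior's left skew.

p_MAP = 0.8333, E[p|data] = 0.7857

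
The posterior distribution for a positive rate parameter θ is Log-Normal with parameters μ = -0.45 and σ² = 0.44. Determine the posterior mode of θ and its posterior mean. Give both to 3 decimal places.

MAP = 0.411, posterior mean = 0.795

Mode = exp(μ − σ²) = exp(-0.89) = 0.411.
Mean = exp(μ + σ²/2) = exp(-0.230) = 0.795.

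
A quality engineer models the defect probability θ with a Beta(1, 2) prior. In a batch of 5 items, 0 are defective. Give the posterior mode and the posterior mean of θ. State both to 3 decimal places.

MAP: 0.000. Posterior mean: 0.125.

Posterior: Beta(1+0, 2+5) = Beta(1, 7).
Since α = 1 ≤ 1 and β > 1, the Beta density is monotone decreasing on [0,1]; the mode is at 0.
Mean = 1/(1+7) = 0.125.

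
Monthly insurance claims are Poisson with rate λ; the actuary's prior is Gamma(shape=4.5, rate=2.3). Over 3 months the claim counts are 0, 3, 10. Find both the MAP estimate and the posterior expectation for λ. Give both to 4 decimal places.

Σ counts = 13. Posterior: Gamma(shape = 4.5+13 = 17.5, rate = 2.3+3 = 5.3).
Mode = (α−1)/β = 16.5/5.3 = 3.1132.
Mean = α/β = 17.5/5.3 = 3.3019.
Mean > mode: the posterior has a right tail.

MAP = 3.1132, posterior mean = 3.3019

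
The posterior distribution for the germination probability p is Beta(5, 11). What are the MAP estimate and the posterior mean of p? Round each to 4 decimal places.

Mode = (5−1)/(5+11−2) = 4/14 = 0.2857.
Mean = 5/(5+11) = 5/16 = 0.3125.

p_MAP = 0.2857, E[p|data] = 0.3125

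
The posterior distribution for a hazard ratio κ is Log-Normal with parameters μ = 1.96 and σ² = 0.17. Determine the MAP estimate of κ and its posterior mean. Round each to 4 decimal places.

Mode = exp(μ − σ²) = exp(1.79) = 5.9895.
Mean = exp(μ + σ²/2) = exp(2.045) = 7.7292.

MAP = 5.9895, posterior mean = 7.7292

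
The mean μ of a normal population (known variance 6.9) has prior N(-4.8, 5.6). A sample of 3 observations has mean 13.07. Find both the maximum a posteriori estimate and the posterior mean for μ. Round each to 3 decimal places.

MAP: 7.867. Posterior mean: 7.867.

Posterior for μ is Normal. Precision-weighted mean: (1/5.6·-4.8 + 3/6.9·13.07) / (1/5.6 + 3/6.9) = 7.867.
A Normal posterior is symmetric, so mode = mean.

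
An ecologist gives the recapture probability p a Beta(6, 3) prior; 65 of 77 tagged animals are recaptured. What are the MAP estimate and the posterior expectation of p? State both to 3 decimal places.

Posterior: Beta(6+65, 3+12) = Beta(71, 15).
Mode = (71−1)/(71+15−2) = 70/84 = 0.833.
Mean = 71/(71+15) = 71/86 = 0.826.

MAP = 0.833, posterior mean = 0.826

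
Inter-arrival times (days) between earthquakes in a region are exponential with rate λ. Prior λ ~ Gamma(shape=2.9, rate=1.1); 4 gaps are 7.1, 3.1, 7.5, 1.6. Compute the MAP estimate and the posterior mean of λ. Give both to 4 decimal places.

Σ times = 19.3. Posterior: Gamma(shape = 2.9+4 = 6.9, rate = 1.1+19.3 = 20.4).
Mode = (α−1)/β = 5.9/20.4 = 0.2892.
Mean = α/β = 6.9/20.4 = 0.3382.

MAP: 0.2892. Posterior mean: 0.3382.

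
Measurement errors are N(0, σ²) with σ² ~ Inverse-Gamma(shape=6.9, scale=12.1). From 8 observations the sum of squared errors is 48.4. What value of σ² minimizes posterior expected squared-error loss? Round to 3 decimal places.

3.667

Posterior: Inverse-Gamma(shape = 6.9+8/2 = 10.9, scale = 12.1+48.4/2 = 36.3).
Mode = β/(α+1) = 36.3/11.9 = 3.050.
Mean = β/(α−1) = 36.3/9.9 = 3.667.
Squared-error loss ⇒ the optimal estimator is the posterior mean.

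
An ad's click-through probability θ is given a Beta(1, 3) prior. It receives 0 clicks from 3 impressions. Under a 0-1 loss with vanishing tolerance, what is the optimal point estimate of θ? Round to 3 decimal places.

0.000

Posterior: Beta(1+0, 3+3) = Beta(1, 6).
Since α = 1 ≤ 1 and β > 1, the Beta density is monotone decreasing on [0,1]; the mode is at 0.
Mean = 1/(1+6) = 0.143.
This is the posterior mode — the MAP estimate.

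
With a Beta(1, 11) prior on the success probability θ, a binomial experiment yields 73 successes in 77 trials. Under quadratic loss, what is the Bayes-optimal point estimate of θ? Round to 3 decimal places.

0.831

Posterior: Beta(1+73, 11+4) = Beta(74, 15).
Mode = (74−1)/(74+15−2) = 73/87 = 0.839.
Mean = 74/(74+15) = 74/89 = 0.831.
Quadratic loss ⇒ the optimal estimator is the posterior mean.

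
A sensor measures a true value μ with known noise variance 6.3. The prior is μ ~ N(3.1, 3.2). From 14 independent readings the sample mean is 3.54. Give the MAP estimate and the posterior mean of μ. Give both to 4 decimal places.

Posterior for μ is Normal. Precision-weighted mean: (1/3.2·3.1 + 14/6.3·3.54) / (1/3.2 + 14/6.3) = 3.4858.
A Normal posterior is symmetric, so mode = mean.

μ_MAP = 3.4858, E[μ|data] = 3.4858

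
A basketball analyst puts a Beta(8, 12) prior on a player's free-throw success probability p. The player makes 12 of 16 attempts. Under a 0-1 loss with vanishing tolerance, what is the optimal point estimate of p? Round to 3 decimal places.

Posterior: Beta(8+12, 12+4) = Beta(20, 16).
Mode = (20−1)/(20+16−2) = 19/34 = 0.559.
Mean = 20/(20+16) = 20/36 = 0.556.
This is the posterior mode — the MAP estimate.

0.559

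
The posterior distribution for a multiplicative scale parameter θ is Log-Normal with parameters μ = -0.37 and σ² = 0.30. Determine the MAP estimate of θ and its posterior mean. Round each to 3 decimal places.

Mode = exp(μ − σ²) = exp(-0.67) = 0.512.
Mean = exp(μ + σ²/2) = exp(-0.220) = 0.803.

MAP estimate = 0.512, posterior mean = 0.803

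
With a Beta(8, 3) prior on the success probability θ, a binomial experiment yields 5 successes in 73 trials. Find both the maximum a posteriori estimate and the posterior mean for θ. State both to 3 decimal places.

MAP = 0.146, posterior mean = 0.155

Posterior: Beta(8+5, 3+68) = Beta(13, 71).
Mode = (13−1)/(13+71−2) = 12/82 = 0.146.
Mean = 13/(13+71) = 13/84 = 0.155.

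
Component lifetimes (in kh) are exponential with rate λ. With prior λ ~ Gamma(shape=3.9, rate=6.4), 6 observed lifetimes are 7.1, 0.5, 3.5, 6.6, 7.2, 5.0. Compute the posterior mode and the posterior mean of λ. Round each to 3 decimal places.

MAP: 0.245. Posterior mean: 0.273.

Σ times = 29.9. Posterior: Gamma(shape = 3.9+6 = 9.9, rate = 6.4+29.9 = 36.3).
Mode = (α−1)/β = 8.9/36.3 = 0.245.
Mean = α/β = 9.9/36.3 = 0.273.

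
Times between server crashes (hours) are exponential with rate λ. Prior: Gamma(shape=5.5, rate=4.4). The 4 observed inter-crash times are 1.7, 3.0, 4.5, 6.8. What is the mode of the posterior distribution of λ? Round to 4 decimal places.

Σ times = 16.0. Posterior: Gamma(shape = 5.5+4 = 9.5, rate = 4.4+16.0 = 20.4).
Mode = (α−1)/β = 8.5/20.4 = 0.4167.
Mean = α/β = 9.5/20.4 = 0.4657.
This is the posterior mode — the MAP estimate.

0.4167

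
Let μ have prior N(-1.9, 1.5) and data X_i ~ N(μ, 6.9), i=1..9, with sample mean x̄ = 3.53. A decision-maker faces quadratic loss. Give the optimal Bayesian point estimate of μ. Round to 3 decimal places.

Posterior for μ is Normal. Precision-weighted mean: (1/1.5·-1.9 + 9/6.9·3.53) / (1/1.5 + 9/6.9) = 1.693.
A Normal posterior is symmetric, so mode = mean.
Quadratic loss ⇒ the optimal estimator is the posterior mean.

1.693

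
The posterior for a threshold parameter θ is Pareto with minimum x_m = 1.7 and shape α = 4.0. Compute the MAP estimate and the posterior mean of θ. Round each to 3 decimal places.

MAP estimate = 1.700, posterior mean = 2.267

The Pareto density is strictly decreasing on [x_m, ∞), so the mode is x_m = 1.700.
Mean = α·x_m/(α−1) = 4.0·1.7/3.0 = 2.267.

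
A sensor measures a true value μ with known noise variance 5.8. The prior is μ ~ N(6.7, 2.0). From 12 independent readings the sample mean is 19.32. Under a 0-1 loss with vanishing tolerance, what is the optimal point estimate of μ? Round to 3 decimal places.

Posterior for μ is Normal. Precision-weighted mean: (1/2.0·6.7 + 12/5.8·19.32) / (1/2.0 + 12/5.8) = 16.864.
A Normal posterior is symmetric, so mode = mean.
This is the posterior mode — the MAP estimate.

16.864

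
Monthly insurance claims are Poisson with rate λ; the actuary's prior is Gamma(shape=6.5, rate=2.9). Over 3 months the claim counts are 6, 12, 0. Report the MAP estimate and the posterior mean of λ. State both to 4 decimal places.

Σ counts = 18. Posterior: Gamma(shape = 6.5+18 = 24.5, rate = 2.9+3 = 5.9).
Mode = (α−1)/β = 23.5/5.9 = 3.9831.
Mean = α/β = 24.5/5.9 = 4.1525.
Mean > mode: the posterior has a right tail.

λ_MAP = 3.9831, E[λ|data] = 4.1525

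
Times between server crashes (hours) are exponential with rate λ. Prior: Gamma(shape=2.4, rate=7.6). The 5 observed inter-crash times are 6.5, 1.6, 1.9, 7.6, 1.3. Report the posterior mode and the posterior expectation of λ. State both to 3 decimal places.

Σ times = 18.9. Posterior: Gamma(shape = 2.4+5 = 7.4, rate = 7.6+18.9 = 26.5).
Mode = (α−1)/β = 6.4/26.5 = 0.242.
Mean = α/β = 7.4/26.5 = 0.279.
Right-skewed posterior ⇒ mode < mean.

posterior mode = 0.242, posterior expectation = 0.279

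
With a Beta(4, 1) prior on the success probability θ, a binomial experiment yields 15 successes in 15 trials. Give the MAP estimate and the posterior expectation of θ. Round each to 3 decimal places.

MAP: 1.000. Posterior mean: 0.950.

Posterior: Beta(4+15, 1+0) = Beta(19, 1).
Since β = 1 ≤ 1 and α > 1, the Beta density is monotone increasing on [0,1]; the mode is at 1.
Mean = 19/(19+1) = 0.950.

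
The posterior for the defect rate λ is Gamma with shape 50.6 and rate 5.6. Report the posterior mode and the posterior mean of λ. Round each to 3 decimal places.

Mode = (α−1)/β = 49.6/5.6 = 8.857.
Mean = α/β = 50.6/5.6 = 9.036.
The posterior is right-skewed, so the mean exceeds the mode.

MAP: 8.857. Posterior mean: 9.036.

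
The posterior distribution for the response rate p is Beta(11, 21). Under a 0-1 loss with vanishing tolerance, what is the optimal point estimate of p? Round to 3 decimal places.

0.333

Mode = (11−1)/(11+21−2) = 10/30 = 0.333.
Mean = 11/(11+21) = 11/32 = 0.344.
This is the posterior mode — the MAP estimate.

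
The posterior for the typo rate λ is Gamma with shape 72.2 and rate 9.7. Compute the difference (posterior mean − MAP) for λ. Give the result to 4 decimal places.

Mode = (α−1)/β = 71.2/9.7 = 7.3402.
Mean = α/β = 72.2/9.7 = 7.4433.
Difference = 7.4433 − 7.3402 = 0.1031.

0.1031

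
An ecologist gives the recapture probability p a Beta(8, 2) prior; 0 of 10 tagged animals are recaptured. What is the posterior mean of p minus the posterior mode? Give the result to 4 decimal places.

Posterior: Beta(8+0, 2+10) = Beta(8, 12).
Mode = (8−1)/(8+12−2) = 7/18 = 0.3889.
Mean = 8/(8+12) = 8/20 = 0.4000.
Difference = 0.4000 − 0.3889 = 0.0111.

0.0111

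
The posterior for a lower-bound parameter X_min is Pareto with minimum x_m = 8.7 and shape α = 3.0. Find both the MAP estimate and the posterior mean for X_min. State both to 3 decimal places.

The Pareto density is strictly decreasing on [x_m, ∞), so the mode is x_m = 8.700.
Mean = α·x_m/(α−1) = 3.0·8.7/2.0 = 13.050.
The mean is pulled above the mode by the posterior's right skew.

MAP = 8.700, posterior mean = 13.050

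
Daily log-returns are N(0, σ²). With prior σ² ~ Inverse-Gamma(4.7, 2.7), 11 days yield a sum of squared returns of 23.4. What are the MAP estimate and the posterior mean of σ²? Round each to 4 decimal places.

Posterior: Inverse-Gamma(shape = 4.7+11/2 = 10.2, scale = 2.7+23.4/2 = 14.4).
Mode = β/(α+1) = 14.4/11.2 = 1.2857.
Mean = β/(α−1) = 14.4/9.2 = 1.5652.
Mean > mode: the posterior has a right tail.

σ²_MAP = 1.2857, E[σ²|data] = 1.5652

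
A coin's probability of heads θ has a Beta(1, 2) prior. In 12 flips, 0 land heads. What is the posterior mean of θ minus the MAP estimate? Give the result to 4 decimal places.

0.0667

Posterior: Beta(1+0, 2+12) = Beta(1, 14).
Since α = 1 ≤ 1 and β > 1, the Beta density is monotone decreasing on [0,1]; the mode is at 0.
Mean = 1/(1+14) = 0.0667.
Difference = 0.0667 − 0.0000 = 0.0667.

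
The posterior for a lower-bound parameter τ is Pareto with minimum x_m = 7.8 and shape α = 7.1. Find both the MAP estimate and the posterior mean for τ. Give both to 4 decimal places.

The Pareto density is strictly decreasing on [x_m, ∞), so the mode is x_m = 7.8000.
Mean = α·x_m/(α−1) = 7.1·7.8/6.1 = 9.0787.

MAP = 7.8000; posterior mean = 9.0787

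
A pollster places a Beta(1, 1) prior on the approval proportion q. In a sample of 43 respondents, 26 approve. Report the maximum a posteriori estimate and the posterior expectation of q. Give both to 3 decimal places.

MAP: 0.605. Posterior mean: 0.600.

Posterior: Beta(1+26, 1+17) = Beta(27, 18).
Mode = (27−1)/(27+18−2) = 26/43 = 0.605.
With a flat prior the MAP equals the MLE, 26/43.
Mean = 27/(27+18) = 27/45 = 0.600.
Left-skewed posterior ⇒ mean < mode.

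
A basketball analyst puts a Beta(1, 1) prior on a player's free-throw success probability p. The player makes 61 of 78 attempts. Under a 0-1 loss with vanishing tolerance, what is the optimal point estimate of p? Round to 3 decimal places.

0.782

Posterior: Beta(1+61, 1+17) = Beta(62, 18).
Mode = (62−1)/(62+18−2) = 61/78 = 0.782.
With a flat prior the MAP equals the MLE, 61/78.
Mean = 62/(62+18) = 62/80 = 0.775.
This is the posterior mode — the MAP estimate.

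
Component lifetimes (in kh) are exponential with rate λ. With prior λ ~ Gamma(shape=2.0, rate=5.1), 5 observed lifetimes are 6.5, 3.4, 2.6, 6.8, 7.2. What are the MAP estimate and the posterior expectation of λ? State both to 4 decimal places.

Σ times = 26.5. Posterior: Gamma(shape = 2.0+5 = 7.0, rate = 5.1+26.5 = 31.6).
Mode = (α−1)/β = 6.0/31.6 = 0.1899.
Mean = α/β = 7.0/31.6 = 0.2215.
Right-skewed posterior ⇒ mode < mean.

MAP: 0.1899. Posterior mean: 0.2215.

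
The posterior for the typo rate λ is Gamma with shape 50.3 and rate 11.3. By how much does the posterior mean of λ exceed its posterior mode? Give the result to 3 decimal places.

0.088

Mode = (α−1)/β = 49.3/11.3 = 4.363.
Mean = α/β = 50.3/11.3 = 4.451.
Difference = 4.451 − 4.363 = 0.088.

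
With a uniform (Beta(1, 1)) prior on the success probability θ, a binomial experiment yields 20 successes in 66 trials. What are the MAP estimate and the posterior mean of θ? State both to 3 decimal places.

MAP = 0.303; posterior mean = 0.309

Posterior: Beta(1+20, 1+46) = Beta(21, 47).
Mode = (21−1)/(21+47−2) = 20/66 = 0.303.
With a flat prior the MAP equals the MLE, 20/66.
Mean = 21/(21+47) = 21/68 = 0.309.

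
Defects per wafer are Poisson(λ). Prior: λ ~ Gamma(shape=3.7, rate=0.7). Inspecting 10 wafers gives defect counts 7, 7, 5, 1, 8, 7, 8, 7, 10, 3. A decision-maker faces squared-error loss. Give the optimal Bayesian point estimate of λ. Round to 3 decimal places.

6.234

Σ counts = 63. Posterior: Gamma(shape = 3.7+63 = 66.7, rate = 0.7+10 = 10.7).
Mode = (α−1)/β = 65.7/10.7 = 6.140.
Mean = α/β = 66.7/10.7 = 6.234.
Squared-error loss ⇒ the optimal estimator is the posterior mean.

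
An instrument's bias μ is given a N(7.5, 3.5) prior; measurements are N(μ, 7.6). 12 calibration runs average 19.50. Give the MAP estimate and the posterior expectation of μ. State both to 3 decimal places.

Posterior for μ is Normal. Precision-weighted mean: (1/3.5·7.5 + 12/7.6·19.50) / (1/3.5 + 12/7.6) = 17.661.
A Normal posterior is symmetric, so mode = mean.

MAP = 17.661, posterior mean = 17.661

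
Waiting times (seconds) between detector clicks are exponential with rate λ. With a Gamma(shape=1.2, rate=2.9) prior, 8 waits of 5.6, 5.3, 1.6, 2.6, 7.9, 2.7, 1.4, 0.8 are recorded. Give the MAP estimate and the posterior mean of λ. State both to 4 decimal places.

Σ times = 27.9. Posterior: Gamma(shape = 1.2+8 = 9.2, rate = 2.9+27.9 = 30.8).
Mode = (α−1)/β = 8.2/30.8 = 0.2662.
Mean = α/β = 9.2/30.8 = 0.2987.
Right-skewed posterior ⇒ mode < mean.

MAP: 0.2662. Posterior mean: 0.2987.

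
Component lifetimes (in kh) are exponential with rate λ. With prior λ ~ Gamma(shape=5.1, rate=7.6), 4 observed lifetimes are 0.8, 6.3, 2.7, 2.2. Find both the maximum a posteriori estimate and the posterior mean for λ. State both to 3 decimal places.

MAP = 0.413, posterior mean = 0.464

Σ times = 12.0. Posterior: Gamma(shape = 5.1+4 = 9.1, rate = 7.6+12.0 = 19.6).
Mode = (α−1)/β = 8.1/19.6 = 0.413.
Mean = α/β = 9.1/19.6 = 0.464.
Right-skewed posterior ⇒ mode < mean.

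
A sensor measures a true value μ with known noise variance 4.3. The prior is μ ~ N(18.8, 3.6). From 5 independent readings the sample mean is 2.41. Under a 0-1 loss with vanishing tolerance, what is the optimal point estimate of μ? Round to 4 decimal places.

5.5704

Posterior for μ is Normal. Precision-weighted mean: (1/3.6·18.8 + 5/4.3·2.41) / (1/3.6 + 5/4.3) = 5.5704.
A Normal posterior is symmetric, so mode = mean.
This is the posterior mode — the MAP estimate.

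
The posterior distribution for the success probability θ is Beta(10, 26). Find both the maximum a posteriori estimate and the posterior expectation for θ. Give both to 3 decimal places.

maximum a posteriori estimate = 0.265, posterior expectation = 0.278

Mode = (10−1)/(10+26−2) = 9/34 = 0.265.
Mean = 10/(10+26) = 10/36 = 0.278.
Mean > mode: the posterior has a right tail.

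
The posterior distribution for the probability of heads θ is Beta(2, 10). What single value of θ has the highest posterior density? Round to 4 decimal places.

Mode = (2−1)/(2+10−2) = 1/10 = 0.1000.
Mean = 2/(2+10) = 2/12 = 0.1667.
This is the posterior mode — the MAP estimate.

0.1000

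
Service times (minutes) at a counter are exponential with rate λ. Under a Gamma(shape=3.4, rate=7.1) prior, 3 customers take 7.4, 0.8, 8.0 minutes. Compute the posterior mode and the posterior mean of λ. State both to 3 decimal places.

MAP = 0.232; posterior mean = 0.275

Σ times = 16.2. Posterior: Gamma(shape = 3.4+3 = 6.4, rate = 7.1+16.2 = 23.3).
Mode = (α−1)/β = 5.4/23.3 = 0.232.
Mean = α/β = 6.4/23.3 = 0.275.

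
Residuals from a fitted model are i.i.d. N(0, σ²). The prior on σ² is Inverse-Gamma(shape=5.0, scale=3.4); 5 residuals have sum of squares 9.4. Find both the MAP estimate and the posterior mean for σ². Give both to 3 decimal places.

MAP estimate = 0.953, posterior mean = 1.246

Posterior: Inverse-Gamma(shape = 5.0+5/2 = 7.5, scale = 3.4+9.4/2 = 8.1).
Mode = β/(α+1) = 8.1/8.5 = 0.953.
Mean = β/(α−1) = 8.1/6.5 = 1.246.
Mean > mode: the posterior has a right tail.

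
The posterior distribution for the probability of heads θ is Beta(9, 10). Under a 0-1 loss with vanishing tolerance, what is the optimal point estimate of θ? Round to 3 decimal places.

0.471

Mode = (9−1)/(9+10−2) = 8/17 = 0.471.
Mean = 9/(9+10) = 9/19 = 0.474.
This is the posterior mode — the MAP estimate.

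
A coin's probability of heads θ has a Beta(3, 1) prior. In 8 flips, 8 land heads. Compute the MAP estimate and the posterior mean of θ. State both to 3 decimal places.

MAP = 1.000, posterior mean = 0.917

Posterior: Beta(3+8, 1+0) = Beta(11, 1).
Since β = 1 ≤ 1 and α > 1, the Beta density is monotone increasing on [0,1]; the mode is at 1.
Mean = 11/(11+1) = 0.917.
Mode > mean: the posterior has a left tail.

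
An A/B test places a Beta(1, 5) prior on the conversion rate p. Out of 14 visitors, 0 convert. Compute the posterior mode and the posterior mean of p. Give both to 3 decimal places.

posterior mode = 0.000, posterior mean = 0.050

Posterior: Beta(1+0, 5+14) = Beta(1, 19).
Since α = 1 ≤ 1 and β > 1, the Beta density is monotone decreasing on [0,1]; the mode is at 0.
Mean = 1/(1+19) = 0.050.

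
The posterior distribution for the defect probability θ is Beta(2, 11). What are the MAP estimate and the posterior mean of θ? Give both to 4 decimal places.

MAP estimate = 0.0909, posterior mean = 0.1538

Mode = (2−1)/(2+11−2) = 1/11 = 0.0909.
Mean = 2/(2+11) = 2/13 = 0.1538.
The posterior is right-skewed, so the mean exceeds the mode.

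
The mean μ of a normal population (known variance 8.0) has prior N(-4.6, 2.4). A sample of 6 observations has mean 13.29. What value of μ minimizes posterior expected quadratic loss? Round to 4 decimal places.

6.9007

Posterior for μ is Normal. Precision-weighted mean: (1/2.4·-4.6 + 6/8.0·13.29) / (1/2.4 + 6/8.0) = 6.9007.
A Normal posterior is symmetric, so mode = mean.
Quadratic loss ⇒ the optimal estimator is the posterior mean.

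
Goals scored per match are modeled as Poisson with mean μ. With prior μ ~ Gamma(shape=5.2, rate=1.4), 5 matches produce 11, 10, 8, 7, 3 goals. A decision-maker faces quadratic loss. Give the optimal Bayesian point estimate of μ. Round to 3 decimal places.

Σ counts = 39. Posterior: Gamma(shape = 5.2+39 = 44.2, rate = 1.4+5 = 6.4).
Mode = (α−1)/β = 43.2/6.4 = 6.750.
Mean = α/β = 44.2/6.4 = 6.906.
Quadratic loss ⇒ the optimal estimator is the posterior mean.

6.906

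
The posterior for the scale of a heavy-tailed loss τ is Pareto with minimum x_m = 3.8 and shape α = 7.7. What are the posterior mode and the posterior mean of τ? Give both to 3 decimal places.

The Pareto density is strictly decreasing on [x_m, ∞), so the mode is x_m = 3.800.
Mean = α·x_m/(α−1) = 7.7·3.8/6.7 = 4.367.

posterior mode = 3.800, posterior mean = 4.367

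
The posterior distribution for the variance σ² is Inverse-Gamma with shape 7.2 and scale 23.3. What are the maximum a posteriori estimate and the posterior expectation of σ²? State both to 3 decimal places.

MAP = 2.841, posterior mean = 3.758

Mode = β/(α+1) = 23.3/8.2 = 2.841.
Mean = β/(α−1) = 23.3/6.2 = 3.758.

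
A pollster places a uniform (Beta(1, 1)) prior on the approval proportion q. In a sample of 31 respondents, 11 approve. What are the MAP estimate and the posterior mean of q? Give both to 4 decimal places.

MAP = 0.3548; posterior mean = 0.3636

Posterior: Beta(1+11, 1+20) = Beta(12, 21).
Mode = (12−1)/(12+21−2) = 11/31 = 0.3548.
With a flat prior the MAP equals the MLE, 11/31.
Mean = 12/(12+21) = 12/33 = 0.3636.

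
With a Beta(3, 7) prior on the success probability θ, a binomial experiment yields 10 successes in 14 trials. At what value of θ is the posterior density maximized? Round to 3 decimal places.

Posterior: Beta(3+10, 7+4) = Beta(13, 11).
Mode = (13−1)/(13+11−2) = 12/22 = 0.545.
Mean = 13/(13+11) = 13/24 = 0.542.
This is the posterior mode — the MAP estimate.

0.545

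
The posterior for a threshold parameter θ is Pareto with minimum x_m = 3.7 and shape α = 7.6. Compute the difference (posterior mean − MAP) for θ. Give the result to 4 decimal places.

0.5606

The Pareto density is strictly decreasing on [x_m, ∞), so the mode is x_m = 3.7000.
Mean = α·x_m/(α−1) = 7.6·3.7/6.6 = 4.2606.
Difference = 4.2606 − 3.7000 = 0.5606.
Mean > mode: the posterior has a right tail.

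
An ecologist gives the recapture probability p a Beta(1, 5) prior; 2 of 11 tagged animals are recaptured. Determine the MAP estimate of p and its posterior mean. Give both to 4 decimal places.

MAP = 0.1333, posterior mean = 0.1765

Posterior: Beta(1+2, 5+9) = Beta(3, 14).
Mode = (3−1)/(3+14−2) = 2/15 = 0.1333.
Mean = 3/(3+14) = 3/17 = 0.1765.
The mean is pulled above the mode by the posterior's right skew.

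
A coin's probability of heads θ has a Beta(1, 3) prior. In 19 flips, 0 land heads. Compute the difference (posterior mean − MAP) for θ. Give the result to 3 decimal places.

0.043

Posterior: Beta(1+0, 3+19) = Beta(1, 22).
Since α = 1 ≤ 1 and β > 1, the Beta density is monotone decreasing on [0,1]; the mode is at 0.
Mean = 1/(1+22) = 0.043.
Difference = 0.043 − 0.000 = 0.043.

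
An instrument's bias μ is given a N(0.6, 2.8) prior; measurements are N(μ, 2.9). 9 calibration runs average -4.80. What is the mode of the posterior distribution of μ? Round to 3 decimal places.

-4.243

Posterior for μ is Normal. Precision-weighted mean: (1/2.8·0.6 + 9/2.9·-4.80) / (1/2.8 + 9/2.9) = -4.243.
A Normal posterior is symmetric, so mode = mean.
This is the posterior mode — the MAP estimate.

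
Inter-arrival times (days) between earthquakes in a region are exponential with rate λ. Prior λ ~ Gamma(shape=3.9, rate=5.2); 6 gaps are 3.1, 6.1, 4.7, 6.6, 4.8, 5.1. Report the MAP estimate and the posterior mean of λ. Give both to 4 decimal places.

λ_MAP = 0.2500, E[λ|data] = 0.2781

Σ times = 30.4. Posterior: Gamma(shape = 3.9+6 = 9.9, rate = 5.2+30.4 = 35.6).
Mode = (α−1)/β = 8.9/35.6 = 0.2500.
Mean = α/β = 9.9/35.6 = 0.2781.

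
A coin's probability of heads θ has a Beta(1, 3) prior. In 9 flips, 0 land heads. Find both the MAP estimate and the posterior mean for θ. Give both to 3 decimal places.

Posterior: Beta(1+0, 3+9) = Beta(1, 12).
Since α = 1 ≤ 1 and β > 1, the Beta density is monotone decreasing on [0,1]; the mode is at 0.
Mean = 1/(1+12) = 0.077.

MAP = 0.000, posterior mean = 0.077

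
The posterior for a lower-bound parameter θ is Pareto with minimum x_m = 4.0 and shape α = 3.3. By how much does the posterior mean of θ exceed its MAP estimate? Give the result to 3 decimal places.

The Pareto density is strictly decreasing on [x_m, ∞), so the mode is x_m = 4.000.
Mean = α·x_m/(α−1) = 3.3·4.0/2.3 = 5.739.
Difference = 5.739 − 4.000 = 1.739.
Mean > mode: the posterior has a right tail.

1.739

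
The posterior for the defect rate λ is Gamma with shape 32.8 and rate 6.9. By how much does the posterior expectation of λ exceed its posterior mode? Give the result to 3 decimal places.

Mode = (α−1)/β = 31.8/6.9 = 4.609.
Mean = α/β = 32.8/6.9 = 4.754.
Difference = 4.754 − 4.609 = 0.145.

0.145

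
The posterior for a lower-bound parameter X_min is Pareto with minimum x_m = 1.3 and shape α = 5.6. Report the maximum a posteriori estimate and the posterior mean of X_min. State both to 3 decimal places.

The Pareto density is strictly decreasing on [x_m, ∞), so the mode is x_m = 1.300.
Mean = α·x_m/(α−1) = 5.6·1.3/4.6 = 1.583.
The posterior is right-skewed, so the mean exceeds the mode.

maximum a posteriori estimate = 1.300, posterior mean = 1.583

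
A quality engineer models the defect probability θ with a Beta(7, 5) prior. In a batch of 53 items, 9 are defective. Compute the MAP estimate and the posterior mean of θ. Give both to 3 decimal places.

Posterior: Beta(7+9, 5+44) = Beta(16, 49).
Mode = (16−1)/(16+49−2) = 15/63 = 0.238.
Mean = 16/(16+49) = 16/65 = 0.246.
The posterior is right-skewed, so the mean exceeds the mode.

MAP estimate = 0.238, posterior mean = 0.246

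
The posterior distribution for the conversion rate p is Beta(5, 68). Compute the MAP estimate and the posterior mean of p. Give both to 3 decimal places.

Mode = (5−1)/(5+68−2) = 4/71 = 0.056.
Mean = 5/(5+68) = 5/73 = 0.068.

MAP: 0.056. Posterior mean: 0.068.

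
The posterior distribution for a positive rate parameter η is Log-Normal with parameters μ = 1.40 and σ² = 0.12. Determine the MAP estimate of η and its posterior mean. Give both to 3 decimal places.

Mode = exp(μ − σ²) = exp(1.28) = 3.597.
Mean = exp(μ + σ²/2) = exp(1.460) = 4.306.

η_MAP = 3.597, E[η|data] = 4.306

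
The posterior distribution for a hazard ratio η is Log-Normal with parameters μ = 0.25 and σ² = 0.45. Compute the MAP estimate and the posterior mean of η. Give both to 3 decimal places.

Mode = exp(μ − σ²) = exp(-0.20) = 0.819.
Mean = exp(μ + σ²/2) = exp(0.475) = 1.608.

MAP = 0.819, posterior mean = 1.608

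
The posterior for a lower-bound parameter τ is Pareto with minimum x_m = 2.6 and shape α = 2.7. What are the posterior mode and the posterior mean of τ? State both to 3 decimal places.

The Pareto density is strictly decreasing on [x_m, ∞), so the mode is x_m = 2.600.
Mean = α·x_m/(α−1) = 2.7·2.6/1.7 = 4.129.

posterior mode = 2.600, posterior mean = 4.129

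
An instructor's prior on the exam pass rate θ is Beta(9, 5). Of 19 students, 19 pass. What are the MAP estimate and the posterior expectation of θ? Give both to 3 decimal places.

Posterior: Beta(9+19, 5+0) = Beta(28, 5).
Mode = (28−1)/(28+5−2) = 27/31 = 0.871.
Mean = 28/(28+5) = 28/33 = 0.848.

θ_MAP = 0.871, E[θ|data] = 0.848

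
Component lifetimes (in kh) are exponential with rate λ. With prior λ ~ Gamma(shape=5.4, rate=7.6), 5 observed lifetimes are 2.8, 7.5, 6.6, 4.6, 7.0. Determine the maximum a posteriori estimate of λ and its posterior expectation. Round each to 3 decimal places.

MAP: 0.260. Posterior mean: 0.288.

Σ times = 28.5. Posterior: Gamma(shape = 5.4+5 = 10.4, rate = 7.6+28.5 = 36.1).
Mode = (α−1)/β = 9.4/36.1 = 0.260.
Mean = α/β = 10.4/36.1 = 0.288.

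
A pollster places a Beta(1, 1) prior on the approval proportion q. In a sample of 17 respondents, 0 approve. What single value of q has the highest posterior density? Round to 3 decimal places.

0.000

Posterior: Beta(1+0, 1+17) = Beta(1, 18).
Since α = 1 ≤ 1 and β > 1, the Beta density is monotone decreasing on [0,1]; the mode is at 0.
Mean = 1/(1+18) = 0.053.
This is the posterior mode — the MAP estimate.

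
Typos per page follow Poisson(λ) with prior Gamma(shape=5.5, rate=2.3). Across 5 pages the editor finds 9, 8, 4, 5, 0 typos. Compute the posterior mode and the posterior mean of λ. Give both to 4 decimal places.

Σ counts = 26. Posterior: Gamma(shape = 5.5+26 = 31.5, rate = 2.3+5 = 7.3).
Mode = (α−1)/β = 30.5/7.3 = 4.1781.
Mean = α/β = 31.5/7.3 = 4.3151.
The posterior is right-skewed, so the mean exceeds the mode.

λ_MAP = 4.1781, E[λ|data] = 4.3151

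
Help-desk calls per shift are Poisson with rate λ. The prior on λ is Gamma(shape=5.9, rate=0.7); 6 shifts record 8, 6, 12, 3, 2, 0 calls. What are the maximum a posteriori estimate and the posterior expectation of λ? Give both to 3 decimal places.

MAP = 5.358, posterior mean = 5.507

Σ counts = 31. Posterior: Gamma(shape = 5.9+31 = 36.9, rate = 0.7+6 = 6.7).
Mode = (α−1)/β = 35.9/6.7 = 5.358.
Mean = α/β = 36.9/6.7 = 5.507.
Right-skewed posterior ⇒ mode < mean.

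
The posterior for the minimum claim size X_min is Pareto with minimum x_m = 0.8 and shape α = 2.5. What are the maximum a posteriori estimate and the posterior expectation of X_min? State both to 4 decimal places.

MAP = 0.8000; posterior mean = 1.3333

The Pareto density is strictly decreasing on [x_m, ∞), so the mode is x_m = 0.8000.
Mean = α·x_m/(α−1) = 2.5·0.8/1.5 = 1.3333.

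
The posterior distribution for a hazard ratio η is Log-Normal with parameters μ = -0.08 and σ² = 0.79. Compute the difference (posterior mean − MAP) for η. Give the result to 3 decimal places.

Mode = exp(μ − σ²) = exp(-0.87) = 0.419.
Mean = exp(μ + σ²/2) = exp(0.315) = 1.370.
Difference = 1.370 − 0.419 = 0.951.

0.951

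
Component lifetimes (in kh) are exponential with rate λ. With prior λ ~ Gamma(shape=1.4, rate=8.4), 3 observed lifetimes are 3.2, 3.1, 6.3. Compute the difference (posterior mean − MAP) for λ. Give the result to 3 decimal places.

Σ times = 12.6. Posterior: Gamma(shape = 1.4+3 = 4.4, rate = 8.4+12.6 = 21.0).
Mode = (α−1)/β = 3.4/21.0 = 0.162.
Mean = α/β = 4.4/21.0 = 0.210.
Difference = 0.210 − 0.162 = 0.048.

0.048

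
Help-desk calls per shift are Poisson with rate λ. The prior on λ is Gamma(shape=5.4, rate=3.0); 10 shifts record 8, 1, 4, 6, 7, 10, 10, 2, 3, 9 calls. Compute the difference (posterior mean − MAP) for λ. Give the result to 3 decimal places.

Σ counts = 60. Posterior: Gamma(shape = 5.4+60 = 65.4, rate = 3.0+10 = 13.0).
Mode = (α−1)/β = 64.4/13.0 = 4.954.
Mean = α/β = 65.4/13.0 = 5.031.
Difference = 5.031 − 4.954 = 0.077.
Mean > mode: the posterior has a right tail.

0.077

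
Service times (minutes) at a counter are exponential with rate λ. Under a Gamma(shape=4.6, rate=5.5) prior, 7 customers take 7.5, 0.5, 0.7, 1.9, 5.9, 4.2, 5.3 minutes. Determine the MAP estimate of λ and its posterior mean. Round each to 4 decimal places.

Σ times = 26.0. Posterior: Gamma(shape = 4.6+7 = 11.6, rate = 5.5+26.0 = 31.5).
Mode = (α−1)/β = 10.6/31.5 = 0.3365.
Mean = α/β = 11.6/31.5 = 0.3683.
The mean is pulled above the mode by the posterior's right skew.

MAP: 0.3365. Posterior mean: 0.3683.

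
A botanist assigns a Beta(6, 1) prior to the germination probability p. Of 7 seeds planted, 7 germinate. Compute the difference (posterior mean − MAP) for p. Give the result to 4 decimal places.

-0.0714

Posterior: Beta(6+7, 1+0) = Beta(13, 1).
Since β = 1 ≤ 1 and α > 1, the Beta density is monotone increasing on [0,1]; the mode is at 1.
Mean = 13/(13+1) = 0.9286.
Difference = 0.9286 − 1.0000 = -0.0714.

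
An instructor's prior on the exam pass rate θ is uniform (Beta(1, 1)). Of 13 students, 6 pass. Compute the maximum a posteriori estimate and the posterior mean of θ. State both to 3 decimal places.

maximum a posteriori estimate = 0.462, posterior mean = 0.467

Posterior: Beta(1+6, 1+7) = Beta(7, 8).
Mode = (7−1)/(7+8−2) = 6/13 = 0.462.
With a flat prior the MAP equals the MLE, 6/13.
Mean = 7/(7+8) = 7/15 = 0.467.
Right-skewed posterior ⇒ mode < mean.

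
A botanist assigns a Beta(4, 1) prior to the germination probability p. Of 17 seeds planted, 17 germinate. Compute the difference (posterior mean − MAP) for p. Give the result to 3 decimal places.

Posterior: Beta(4+17, 1+0) = Beta(21, 1).
Since β = 1 ≤ 1 and α > 1, the Beta density is monotone increasing on [0,1]; the mode is at 1.
Mean = 21/(21+1) = 0.955.
Difference = 0.955 − 1.000 = -0.045.

-0.045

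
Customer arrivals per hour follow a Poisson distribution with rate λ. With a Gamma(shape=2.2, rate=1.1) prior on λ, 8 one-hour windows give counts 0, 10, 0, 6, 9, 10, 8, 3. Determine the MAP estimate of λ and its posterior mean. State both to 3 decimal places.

Σ counts = 46. Posterior: Gamma(shape = 2.2+46 = 48.2, rate = 1.1+8 = 9.1).
Mode = (α−1)/β = 47.2/9.1 = 5.187.
Mean = α/β = 48.2/9.1 = 5.297.
The posterior is right-skewed, so the mean exceeds the mode.

MAP = 5.187; posterior mean = 5.297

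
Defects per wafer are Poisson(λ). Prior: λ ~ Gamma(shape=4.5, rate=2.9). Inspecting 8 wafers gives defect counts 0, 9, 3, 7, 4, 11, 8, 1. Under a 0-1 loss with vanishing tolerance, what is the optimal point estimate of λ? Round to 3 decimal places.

Σ counts = 43. Posterior: Gamma(shape = 4.5+43 = 47.5, rate = 2.9+8 = 10.9).
Mode = (α−1)/β = 46.5/10.9 = 4.266.
Mean = α/β = 47.5/10.9 = 4.358.
This is the posterior mode — the MAP estimate.

4.266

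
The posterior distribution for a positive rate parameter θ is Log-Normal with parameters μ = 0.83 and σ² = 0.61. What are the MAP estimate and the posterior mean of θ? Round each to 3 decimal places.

Mode = exp(μ − σ²) = exp(0.22) = 1.246.
Mean = exp(μ + σ²/2) = exp(1.135) = 3.111.
The mean is pulled above the mode by the posterior's right skew.

MAP estimate = 1.246, posterior mean = 3.111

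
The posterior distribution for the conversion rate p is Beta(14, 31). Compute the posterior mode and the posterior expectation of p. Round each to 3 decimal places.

Mode = (14−1)/(14+31−2) = 13/43 = 0.302.
Mean = 14/(14+31) = 14/45 = 0.311.
The posterior is right-skewed, so the mean exceeds the mode.

MAP = 0.302; posterior mean = 0.311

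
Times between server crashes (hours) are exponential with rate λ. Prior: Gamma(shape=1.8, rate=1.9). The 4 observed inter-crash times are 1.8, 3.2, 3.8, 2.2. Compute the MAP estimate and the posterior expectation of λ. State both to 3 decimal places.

λ_MAP = 0.372, E[λ|data] = 0.450

Σ times = 11.0. Posterior: Gamma(shape = 1.8+4 = 5.8, rate = 1.9+11.0 = 12.9).
Mode = (α−1)/β = 4.8/12.9 = 0.372.
Mean = α/β = 5.8/12.9 = 0.450.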